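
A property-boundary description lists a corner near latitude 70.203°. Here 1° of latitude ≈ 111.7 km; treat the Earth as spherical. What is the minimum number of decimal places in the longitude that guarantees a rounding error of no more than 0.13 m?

6 decimal places

At 70.203° one degree of longitude covers 111700 × cos 70.203° ≈ 111700 × 0.3387 ≈ 37831.5 m.
Rounding to N decimal places gives at most 0.5 × 10⁻ᴺ degrees of error, i.e. 0.5 × 10⁻ᴺ × 37831.5 m.
Need 0.5 × 37831.5 × 10⁻ᴺ ≤ 0.13 → 10⁻ᴺ ≤ 6.873e-06, so N ≥ 5.16.
N = 5 would give 0.189 m (too coarse); N = 6 gives 0.0189 m ≤ 0.13 m.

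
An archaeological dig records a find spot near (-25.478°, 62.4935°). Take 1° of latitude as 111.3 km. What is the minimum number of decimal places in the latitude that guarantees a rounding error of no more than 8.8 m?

4

One degree of latitude covers 111300 m.
With N decimal places the half-ulp bound is 0.5·10⁻ᴺ°, or 0.5·10⁻ᴺ × 111300 m on the ground.
Setting 55650 × 10⁻ᴺ ≤ 8.8 gives 10ᴺ ≥ 6324, i.e. N ≥ 3.80.
At 3 places the error can reach 55.6 m, but 4 places keeps it to 5.57 m.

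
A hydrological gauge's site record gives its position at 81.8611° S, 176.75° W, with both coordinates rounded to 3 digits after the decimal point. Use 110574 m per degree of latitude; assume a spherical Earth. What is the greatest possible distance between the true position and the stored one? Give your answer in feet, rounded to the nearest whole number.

Rounding to 3 decimal places leaves each coordinate within ±0.0005° of the true value.
N–S: 0.0005° × 110574 m/° = 55.287 m.
Longitude error → 0.0005 × 110574 × cos 81.8611° = 0.0005 × 110574 × 0.1416 ≈ 7.82717 m.
Combining orthogonally: (55.287² + 7.82717²)^½ ≈ 55.8383 m.
In feet: 55.8383 m ÷ 0.3048 ≈ 183.2 ft.

183 feet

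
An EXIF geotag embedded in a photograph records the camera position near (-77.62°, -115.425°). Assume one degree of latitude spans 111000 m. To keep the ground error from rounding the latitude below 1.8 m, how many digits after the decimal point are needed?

5 decimal places

One degree of latitude covers 111000 m.
N decimal places → at most half a unit in the last place, 0.5 × 10⁻ᴺ° = 111000/2 × 10⁻ᴺ m.
Setting 55500 × 10⁻ᴺ ≤ 1.8 gives 10ᴺ ≥ 3.083e+04, i.e. N ≥ 4.49.
So 5 decimal places suffice (0.555 m); 4 would allow up to 5.55 m.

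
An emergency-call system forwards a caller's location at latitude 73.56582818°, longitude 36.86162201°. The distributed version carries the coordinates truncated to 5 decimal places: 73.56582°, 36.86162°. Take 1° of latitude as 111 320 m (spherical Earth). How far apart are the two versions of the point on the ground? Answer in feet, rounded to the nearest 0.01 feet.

2.99 feet

The latitude changed by +0.00000818° and the longitude by +0.00000201°.
N–S: 0.00000818° × 111320 m/° = 0.910598 m.
East–west at this latitude: 0.00000201° × 111320 × cos 73.5658° ≈ 0.00000201 × 31494 = 0.0633028 m.
Combined displacement = (0.910598² + 0.0633028²)^½ ≈ 0.912795 m.
In feet: 0.912795 m ÷ 0.3048 ≈ 2.9947 ft.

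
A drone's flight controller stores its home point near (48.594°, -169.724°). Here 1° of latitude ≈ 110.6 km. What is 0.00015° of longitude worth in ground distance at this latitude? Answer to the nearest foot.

At 48.594° a degree of longitude is 110600 × cos 48.594° ≈ 73149.8 m, so 0.00015° corresponds to 10.9725 m.
Converting: 10.9725 m × 3.2808 ft/m ≈ 35.999 ft.

36 feet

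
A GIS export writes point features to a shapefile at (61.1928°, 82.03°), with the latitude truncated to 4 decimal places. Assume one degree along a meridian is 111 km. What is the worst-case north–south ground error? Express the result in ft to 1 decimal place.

Truncating at 4 decimal places can drop up to a full unit in the last place, so the latitude may be off by as much as 0.0001°.
So the N–S error is at most 0.0001 × 111000 = 11.1 m.
In feet: 11.1 m ÷ 0.3048 ≈ 36.417 ft.

36.4 ft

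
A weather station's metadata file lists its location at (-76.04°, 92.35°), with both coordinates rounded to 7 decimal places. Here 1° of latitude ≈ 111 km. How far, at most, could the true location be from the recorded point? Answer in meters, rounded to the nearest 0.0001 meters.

0.0057 meters

Rounding to 7 decimal places leaves each coordinate within ±5e-08° of the true value.
Latitude error → 5e-08 × 111000 = 0.00555 m along the meridian.
Longitude error → 5e-08 × 111000 × cos 76.04° = 5e-08 × 111000 × 0.2412 ≈ 0.00133891 m.
The two errors are perpendicular, so the maximum displacement is √(0.00555² + 0.00133891²) ≈ 0.00570922 m.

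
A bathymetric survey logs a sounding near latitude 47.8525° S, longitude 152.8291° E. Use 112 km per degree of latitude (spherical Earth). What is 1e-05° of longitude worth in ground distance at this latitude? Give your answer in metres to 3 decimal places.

0.752 metres

1e-05° of longitude at 47.8525° is 1e-05 × 112000 × cos 47.8525° ≈ 1e-05 × 75156.6 = 0.751566 m.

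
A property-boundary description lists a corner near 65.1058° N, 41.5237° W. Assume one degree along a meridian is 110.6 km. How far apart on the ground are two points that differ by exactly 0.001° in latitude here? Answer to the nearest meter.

111 meters

0.001° × 110600 m/° = 110.6 m.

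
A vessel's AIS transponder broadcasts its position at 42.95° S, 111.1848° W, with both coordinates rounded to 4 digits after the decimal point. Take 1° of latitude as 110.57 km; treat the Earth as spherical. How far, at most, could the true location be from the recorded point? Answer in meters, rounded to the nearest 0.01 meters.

6.85 meters

Rounding to 4 decimal places leaves each coordinate within ±5e-05° of the true value.
N–S: 5e-05° × 110570 m/° = 5.5285 m.
Longitude error → 5e-05 × 110570 × cos 42.95° = 5e-05 × 110570 × 0.7319 ≈ 4.04658 m.
The two errors are perpendicular, so the maximum displacement is √(5.5285² + 4.04658²) ≈ 6.85121 m.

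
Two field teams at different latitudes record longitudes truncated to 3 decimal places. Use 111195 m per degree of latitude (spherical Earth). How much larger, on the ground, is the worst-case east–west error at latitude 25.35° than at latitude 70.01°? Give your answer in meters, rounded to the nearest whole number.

Truncating at 3 decimal places can drop up to a full unit in the last place, so the longitude may be off by as much as 0.001°.
Error at 25.35° = 0.001° × 111195 × cos 25.35° ≈ 111.2 × 0.9037 = 100.49 m.
Error at 70.01° = 0.001° × 111195 × cos 70.01° ≈ 111.2 × 0.3419 = 38.013 m.
Difference: 100.49 − 38.013 = 62.475 m.

62 meters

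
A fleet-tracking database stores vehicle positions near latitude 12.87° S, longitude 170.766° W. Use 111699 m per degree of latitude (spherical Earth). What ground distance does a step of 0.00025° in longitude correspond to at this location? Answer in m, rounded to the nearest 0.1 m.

0.00025° of longitude at 12.87° is 0.00025 × 111699 × cos 12.87° ≈ 0.00025 × 108893 = 27.2232 m.

27.2 m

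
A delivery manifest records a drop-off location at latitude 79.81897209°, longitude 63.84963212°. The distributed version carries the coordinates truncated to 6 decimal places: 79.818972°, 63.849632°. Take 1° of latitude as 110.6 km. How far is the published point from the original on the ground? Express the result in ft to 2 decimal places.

The latitude changed by +0.00000009° and the longitude by +0.00000012°.
N–S: 0.00000009° × 110600 m/° = 0.009954 m.
East–west at this latitude: 0.00000012° × 110600 × cos 79.819° ≈ 0.00000012 × 19549.5 = 0.00234594 m.
Distance: √(0.009954² + 0.00234594²) ≈ 0.0102267 m.
In feet: 0.0102267 m ÷ 0.3048 ≈ 0.033552 ft.

0.03 ft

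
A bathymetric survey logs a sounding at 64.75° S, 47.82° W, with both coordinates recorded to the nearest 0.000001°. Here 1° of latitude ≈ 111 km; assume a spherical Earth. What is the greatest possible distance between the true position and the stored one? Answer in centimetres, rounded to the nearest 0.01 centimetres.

Rounding to 6 decimal places leaves each coordinate within ±5e-07° of the true value.
North–south component: 5e-07° × 111000 = 0.0555 m.
E–W at 64.75°: 5e-07° × 111000 × cos 64.75° = 5e-07 × 111000 × 0.4266 ≈ 0.0236746 m.
Worst case both components are at the extreme and orthogonal: √(0.0555² + 0.0236746²) ≈ 0.0603385 m.
That is 0.0603385 m = 6.0339 cm.

6.03 centimetres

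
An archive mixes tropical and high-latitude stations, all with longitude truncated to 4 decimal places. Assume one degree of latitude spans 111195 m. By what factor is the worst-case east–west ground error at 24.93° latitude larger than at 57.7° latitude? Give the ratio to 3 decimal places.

1.697

Truncating at 4 decimal places can drop up to a full unit in the last place, so the longitude may be off by as much as 0.0001°.
Error at 24.93° = 0.0001° × 111195 × cos 24.93° ≈ 11.12 × 0.9068 = 10.083 m.
At 57.7°: 0.0001° × 111195 × cos 57.7° = 0.0001 × 111195 × 0.5344 ≈ 5.9417 m.
The ratio reduces to cos 24.93° / cos 57.7° = 0.9068/0.5344 ≈ 1.6971.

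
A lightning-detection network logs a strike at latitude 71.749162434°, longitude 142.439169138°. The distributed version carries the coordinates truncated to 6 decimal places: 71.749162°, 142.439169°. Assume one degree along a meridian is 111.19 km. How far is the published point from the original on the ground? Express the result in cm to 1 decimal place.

Δlat = 71.749162434 − 71.749162 = +0.000000434°; Δlon = 142.439169138 − 142.439169 = +0.000000138°.
N–S: 0.000000434° × 111190 m/° = 0.0482565 m.
East–west at this latitude: 0.000000138° × 111190 × cos 71.7492° ≈ 0.000000138 × 34822.2 = 0.00480547 m.
Combined displacement = (0.0482565² + 0.00480547²)^½ ≈ 0.0484951 m.
That is 0.0484951 m = 4.8495 cm.

4.8 cm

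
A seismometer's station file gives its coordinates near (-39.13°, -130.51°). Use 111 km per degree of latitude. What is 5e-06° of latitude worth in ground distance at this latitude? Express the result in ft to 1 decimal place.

5e-06° × 111000 m/° = 0.555 m.
Converting: 0.555 m × 3.2808 ft/m ≈ 1.8209 ft.

1.8 ft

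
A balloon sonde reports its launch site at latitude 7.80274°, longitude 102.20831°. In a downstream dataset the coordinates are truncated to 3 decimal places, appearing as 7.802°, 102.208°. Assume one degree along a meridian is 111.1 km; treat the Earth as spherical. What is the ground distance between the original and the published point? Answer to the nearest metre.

Δlat = 7.80274 − 7.802 = +0.00074°; Δlon = 102.20831 − 102.208 = +0.00031°.
North–south shift: 0.00074 × 111100 = 82.214 m.
East–west at this latitude: 0.00031° × 111100 × cos 7.802° ≈ 0.00031 × 110072 = 34.1222 m.
Hypotenuse of the two orthogonal shifts: √(82.214² + 34.1222²) = 89.0138 m.

89 metres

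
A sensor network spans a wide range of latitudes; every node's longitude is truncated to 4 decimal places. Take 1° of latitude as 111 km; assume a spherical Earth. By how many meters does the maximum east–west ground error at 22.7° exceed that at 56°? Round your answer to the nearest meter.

4 meters

Truncating at 4 decimal places can drop up to a full unit in the last place, so the longitude may be off by as much as 0.0001°.
Error at 22.7° = 0.0001° × 111000 × cos 22.7° ≈ 11.1 × 0.9225 = 10.24 m.
Error at 56° = 0.0001° × 111000 × cos 56° ≈ 11.1 × 0.5592 = 6.207 m.
So the lower-latitude error exceeds the higher by 10.24 − 6.207 = 4.0331 m.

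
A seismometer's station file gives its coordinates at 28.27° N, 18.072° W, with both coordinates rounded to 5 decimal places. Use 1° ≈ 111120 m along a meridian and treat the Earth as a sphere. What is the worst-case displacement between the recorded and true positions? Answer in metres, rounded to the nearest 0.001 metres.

0.740 metres

Rounding to 5 decimal places leaves each coordinate within ±5e-06° of the true value.
N–S: 5e-06° × 111120 m/° = 0.5556 m.
Longitude error → 5e-06 × 111120 × cos 28.27° = 5e-06 × 111120 × 0.8807 ≈ 0.489331 m.
Combining orthogonally: (0.5556² + 0.489331²)^½ ≈ 0.740362 m.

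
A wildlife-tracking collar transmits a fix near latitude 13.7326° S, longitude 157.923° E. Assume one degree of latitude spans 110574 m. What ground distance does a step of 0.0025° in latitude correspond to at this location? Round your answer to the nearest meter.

276 meters

Along a meridian 0.0025° is 0.0025 × 110574 = 276.435 m.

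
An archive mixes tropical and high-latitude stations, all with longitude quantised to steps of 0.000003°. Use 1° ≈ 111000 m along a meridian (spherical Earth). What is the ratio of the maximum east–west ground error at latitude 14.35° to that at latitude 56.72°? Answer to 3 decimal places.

1.766

With a 0.000003° grid the true value lies within half a step, ±0.000003°/2 = ±1.5e-06°, of the stored one.
At 14.35°: 1.5e-06° × 111000 × cos 14.35° = 1.5e-06 × 111000 × 0.9688 ≈ 0.16131 m.
At 56.72°: 1.5e-06° × 111000 × cos 56.72° = 1.5e-06 × 111000 × 0.5487 ≈ 0.091364 m.
Ratio: 0.16131 / 0.091364 = cos 14.35° / cos 56.72° ≈ 1.7655.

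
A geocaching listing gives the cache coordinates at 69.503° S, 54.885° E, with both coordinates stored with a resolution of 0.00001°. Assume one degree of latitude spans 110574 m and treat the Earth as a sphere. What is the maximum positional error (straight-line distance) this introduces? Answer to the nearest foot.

2 feet

With a 0.00001° grid the true value lies within half a step, ±0.00001°/2 = ±5e-06°, of the stored one.
Latitude error → 5e-06 × 110574 = 0.55287 m along the meridian.
E–W at 69.503°: 5e-06° × 110574 × cos 69.503° = 5e-06 × 110574 × 0.3502 ≈ 0.193592 m.
The two errors are perpendicular, so the maximum displacement is √(0.55287² + 0.193592²) ≈ 0.585784 m.
Converting: 0.585784 m × 3.2808 ft/m ≈ 1.9219 ft.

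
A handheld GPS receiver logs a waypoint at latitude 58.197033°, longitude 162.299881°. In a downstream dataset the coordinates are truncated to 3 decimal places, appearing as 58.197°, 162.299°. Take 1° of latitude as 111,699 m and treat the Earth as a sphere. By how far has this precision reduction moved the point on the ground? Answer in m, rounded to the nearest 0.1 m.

52.0 m

Δlat = 58.197033 − 58.197 = +0.000033°; Δlon = 162.299881 − 162.299 = +0.000881°.
North–south shift: 0.000033 × 111699 = 3.68607 m.
East–west at this latitude: 0.000881° × 111699 × cos 58.197° ≈ 0.000881 × 58865.4 = 51.8604 m.
Hypotenuse of the two orthogonal shifts: √(3.68607² + 51.8604²) = 51.9913 m.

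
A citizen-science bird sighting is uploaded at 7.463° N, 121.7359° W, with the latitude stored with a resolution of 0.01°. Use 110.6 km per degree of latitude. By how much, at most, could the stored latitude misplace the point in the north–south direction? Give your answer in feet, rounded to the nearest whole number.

With a 0.01° grid the true value lies within half a step, ±0.01°/2 = ±0.005°, of the stored one.
Along the meridian that is 0.005° × 110600 m/° = 553 m.
Converting: 553 m × 3.2808 ft/m ≈ 1814.3 ft.

1814 feet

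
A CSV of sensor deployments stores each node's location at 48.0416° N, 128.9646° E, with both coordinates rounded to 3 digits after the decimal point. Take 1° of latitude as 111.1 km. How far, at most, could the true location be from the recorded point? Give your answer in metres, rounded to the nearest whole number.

67 metres

Rounding to 3 decimal places leaves each coordinate within ±0.0005° of the true value.
Latitude error → 0.0005 × 111100 = 55.55 m along the meridian.
Longitude error → 0.0005 × 111100 × cos 48.0416° = 0.0005 × 111100 × 0.6686 ≈ 37.1402 m.
The two errors are perpendicular, so the maximum displacement is √(55.55² + 37.1402²) ≈ 66.8221 m.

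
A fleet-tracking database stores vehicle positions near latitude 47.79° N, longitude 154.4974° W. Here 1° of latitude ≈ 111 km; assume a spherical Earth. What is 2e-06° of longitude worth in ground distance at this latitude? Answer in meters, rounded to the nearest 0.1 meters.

2e-06° of longitude at 47.79° is 2e-06 × 111000 × cos 47.79° ≈ 2e-06 × 74575.3 = 0.149151 m.

0.1 meters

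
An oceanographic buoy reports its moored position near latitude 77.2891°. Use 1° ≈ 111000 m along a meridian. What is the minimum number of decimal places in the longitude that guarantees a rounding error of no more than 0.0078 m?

At 77.2891° one degree of longitude covers 111000 × cos 77.2891° ≈ 111000 × 0.2200 ≈ 24423.5 m.
With N decimal places the half-ulp bound is 0.5·10⁻ᴺ°, or 0.5·10⁻ᴺ × 24423.5 m on the ground.
Setting 12211.8 × 10⁻ᴺ ≤ 0.0078 gives 10ᴺ ≥ 1.566e+06, i.e. N ≥ 6.19.
N = 6 would give 0.0122 m (too coarse); N = 7 gives 0.00122 m ≤ 0.0078 m.

7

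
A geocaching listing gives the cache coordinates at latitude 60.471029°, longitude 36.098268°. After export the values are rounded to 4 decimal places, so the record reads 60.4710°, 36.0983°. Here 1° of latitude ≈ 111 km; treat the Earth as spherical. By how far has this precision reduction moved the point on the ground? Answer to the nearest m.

4 m

The latitude changed by +0.000029° and the longitude by -0.000032°.
N–S: 0.000029° × 111000 m/° = 3.219 m.
East–west at this latitude: -0.000032° × 111000 × cos 60.471° ≈ -0.000032 × 54707.9 = -1.75065 m.
Combined displacement = (3.219² + 1.75065²)^½ ≈ 3.66425 m.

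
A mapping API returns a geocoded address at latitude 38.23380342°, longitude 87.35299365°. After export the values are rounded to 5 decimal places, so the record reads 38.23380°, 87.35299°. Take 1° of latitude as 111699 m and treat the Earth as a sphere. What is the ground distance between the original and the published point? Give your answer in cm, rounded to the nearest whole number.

50 cm

The latitude changed by +0.00000342° and the longitude by +0.00000365°.
North–south shift: 0.00000342 × 111699 = 0.382011 m.
E–W at 38.2338°: 0.00000365° × 111699 × cos 38.2338° = 0.00000365 × 111699 × 0.7855 ≈ 0.320246 m.
Hypotenuse of the two orthogonal shifts: √(0.382011² + 0.320246²) = 0.498487 m.
That is 0.498487 m = 49.849 cm.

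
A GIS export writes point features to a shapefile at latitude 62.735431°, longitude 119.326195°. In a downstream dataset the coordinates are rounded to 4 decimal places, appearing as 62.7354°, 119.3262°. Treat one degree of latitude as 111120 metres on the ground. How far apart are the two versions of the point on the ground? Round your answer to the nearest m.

Δlat = 62.735431 − 62.7354 = +0.000031°; Δlon = 119.326195 − 119.3262 = -0.000005°.
N–S: 0.000031° × 111120 m/° = 3.44472 m.
East–west at this latitude: -0.000005° × 111120 × cos 62.7354° ≈ -0.000005 × 50904.1 = -0.254521 m.
Hypotenuse of the two orthogonal shifts: √(3.44472² + 0.254521²) = 3.45411 m.

3 m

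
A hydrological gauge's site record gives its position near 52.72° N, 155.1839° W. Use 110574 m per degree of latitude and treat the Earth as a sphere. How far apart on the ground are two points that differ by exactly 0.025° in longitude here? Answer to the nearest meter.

1674 meters

0.025° of longitude at 52.72° is 0.025 × 110574 × cos 52.72° ≈ 0.025 × 66975.9 = 1674.4 m.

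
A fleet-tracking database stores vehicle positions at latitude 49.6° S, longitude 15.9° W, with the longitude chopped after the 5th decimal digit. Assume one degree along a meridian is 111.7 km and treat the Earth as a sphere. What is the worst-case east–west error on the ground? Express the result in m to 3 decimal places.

Truncating at 5 decimal places can drop up to a full unit in the last place, so the longitude may be off by as much as 1e-05°.
Parallels shrink by cos φ, so at 49.6° a degree of longitude is 111700 × 0.6481 ≈ 72395 m.
East–west error: 1e-05° × 72395 m/° ≈ 0.72395 m.

0.724 m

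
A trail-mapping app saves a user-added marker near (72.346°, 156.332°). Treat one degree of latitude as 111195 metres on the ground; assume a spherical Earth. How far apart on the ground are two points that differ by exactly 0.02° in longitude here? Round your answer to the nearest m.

674 m

0.02° of longitude at 72.346° is 0.02 × 111195 × cos 72.346° ≈ 0.02 × 33721.9 = 674.438 m.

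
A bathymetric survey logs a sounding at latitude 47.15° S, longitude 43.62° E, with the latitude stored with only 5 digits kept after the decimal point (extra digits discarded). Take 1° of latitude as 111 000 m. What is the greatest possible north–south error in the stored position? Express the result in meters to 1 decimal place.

Truncating at 5 decimal places can drop up to a full unit in the last place, so the latitude may be off by as much as 1e-05°.
North–south distance: 1e-05° × 111000 m/° = 1.11 m.

1.1 meters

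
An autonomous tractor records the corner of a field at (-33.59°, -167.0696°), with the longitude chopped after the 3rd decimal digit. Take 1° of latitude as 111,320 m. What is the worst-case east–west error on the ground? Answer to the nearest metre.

Truncating at 3 decimal places can drop up to a full unit in the last place, so the longitude may be off by as much as 0.001°.
Parallels shrink by cos φ, so at 33.59° a degree of longitude is 111320 × 0.8330 ≈ 92731.5 m.
So at most 0.001° × 92731.5 ≈ 92.7315 m east–west.

93 metres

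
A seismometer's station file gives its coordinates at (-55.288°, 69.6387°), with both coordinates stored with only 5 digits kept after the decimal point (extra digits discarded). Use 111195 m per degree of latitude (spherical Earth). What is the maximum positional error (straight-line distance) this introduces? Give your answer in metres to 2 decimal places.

1.28 metres

Truncating at 5 decimal places can drop up to a full unit in the last place, so each coordinate may be off by as much as 1e-05°.
North–south component: 1e-05° × 111195 = 1.11195 m.
Longitude error → 1e-05 × 111195 × cos 55.288° = 1e-05 × 111195 × 0.5695 ≈ 0.633202 m.
Combining orthogonally: (1.11195² + 0.633202²)^½ ≈ 1.2796 m.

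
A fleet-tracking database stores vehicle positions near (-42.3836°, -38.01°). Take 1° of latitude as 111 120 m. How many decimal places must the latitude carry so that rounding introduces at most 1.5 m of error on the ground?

One degree of latitude covers 111120 m.
N decimal places → at most half a unit in the last place, 0.5 × 10⁻ᴺ° = 111120/2 × 10⁻ᴺ m.
Need 0.5 × 111120 × 10⁻ᴺ ≤ 1.5 → 10⁻ᴺ ≤ 2.700e-05, so N ≥ 4.57.
At 4 places the error can reach 5.56 m, but 5 places keeps it to 0.556 m.

5 decimal places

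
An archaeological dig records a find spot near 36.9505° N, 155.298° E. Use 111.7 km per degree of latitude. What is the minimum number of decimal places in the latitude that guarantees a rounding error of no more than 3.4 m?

One degree of latitude covers 111700 m.
N decimal places → at most half a unit in the last place, 0.5 × 10⁻ᴺ° = 111700/2 × 10⁻ᴺ m.
Setting 55850 × 10⁻ᴺ ≤ 3.4 gives 10ᴺ ≥ 1.643e+04, i.e. N ≥ 4.22.
N = 4 would give 5.58 m (too coarse); N = 5 gives 0.558 m ≤ 3.4 m.

5 decimal places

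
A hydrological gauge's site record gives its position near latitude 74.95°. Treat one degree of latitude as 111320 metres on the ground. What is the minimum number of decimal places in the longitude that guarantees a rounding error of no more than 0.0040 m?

7

At 74.95° one degree of longitude covers 111320 × cos 74.95° ≈ 111320 × 0.2597 ≈ 28905.6 m.
N decimal places → at most half a unit in the last place, 0.5 × 10⁻ᴺ° = 28905.6/2 × 10⁻ᴺ m.
Setting 14452.8 × 10⁻ᴺ ≤ 0.0040 gives 10ᴺ ≥ 3.613e+06, i.e. N ≥ 6.56.
So 7 decimal places suffice (0.00145 m); 6 would allow up to 0.0145 m.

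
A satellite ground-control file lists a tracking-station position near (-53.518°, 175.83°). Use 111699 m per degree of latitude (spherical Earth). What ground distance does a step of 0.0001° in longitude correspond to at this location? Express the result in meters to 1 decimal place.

One degree of longitude here spans 111699 × cos 53.518° = 111699 × 0.5946 ≈ 66412.9 m; 0.0001° of that is 6.64129 m.

6.6 meters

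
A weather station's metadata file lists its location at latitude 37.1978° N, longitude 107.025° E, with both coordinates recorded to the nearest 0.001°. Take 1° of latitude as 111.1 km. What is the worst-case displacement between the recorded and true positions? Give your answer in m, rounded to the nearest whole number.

Rounding to 3 decimal places leaves each coordinate within ±0.0005° of the true value.
N–S: 0.0005° × 111100 m/° = 55.55 m.
East–west component at 37.1978°: 0.0005° × 111100 × cos 37.1978° ≈ 0.0005 × 88497.1 ≈ 44.2485 m.
Combining orthogonally: (55.55² + 44.2485²)^½ ≈ 71.0193 m.

71 m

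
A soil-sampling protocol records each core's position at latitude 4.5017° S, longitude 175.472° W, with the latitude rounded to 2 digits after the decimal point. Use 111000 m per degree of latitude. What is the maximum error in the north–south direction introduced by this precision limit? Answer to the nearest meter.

Rounding to 2 decimal places leaves the latitude within ±0.005° of the true value.
So the N–S error is at most 0.005 × 111000 = 555 m.

555 meters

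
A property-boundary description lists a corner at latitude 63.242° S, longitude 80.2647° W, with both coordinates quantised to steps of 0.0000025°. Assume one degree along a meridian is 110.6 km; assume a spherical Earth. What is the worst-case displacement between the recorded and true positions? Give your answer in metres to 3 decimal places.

0.152 metres

With a 0.0000025° grid the true value lies within half a step, ±0.0000025°/2 = ±1.25e-06°, of the stored one.
Latitude error → 1.25e-06 × 110600 = 0.13825 m along the meridian.
E–W at 63.242°: 1.25e-06° × 110600 × cos 63.242° = 1.25e-06 × 110600 × 0.4502 ≈ 0.0622433 m.
The two errors are perpendicular, so the maximum displacement is √(0.13825² + 0.0622433²) ≈ 0.151616 m.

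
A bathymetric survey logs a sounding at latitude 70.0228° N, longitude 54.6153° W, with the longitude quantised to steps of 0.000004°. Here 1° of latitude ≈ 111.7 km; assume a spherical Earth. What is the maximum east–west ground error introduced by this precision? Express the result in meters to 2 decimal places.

0.08 meters

With a 0.000004° grid the true value lies within half a step, ±0.000004°/2 = ±2e-06°, of the stored one.
One degree of longitude at 70.0228° is 111700 × cos 70.0228° ≈ 111700 × 0.3416 = 38161.9 m.
Maximum E–W displacement: 2e-06 × 38161.9 = 0.0763238 m.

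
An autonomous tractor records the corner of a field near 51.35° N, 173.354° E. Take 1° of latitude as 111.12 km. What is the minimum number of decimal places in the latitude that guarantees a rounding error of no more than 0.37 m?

6 decimal places

One degree of latitude covers 111120 m.
N decimal places → at most half a unit in the last place, 0.5 × 10⁻ᴺ° = 111120/2 × 10⁻ᴺ m.
Setting 55560 × 10⁻ᴺ ≤ 0.37 gives 10ᴺ ≥ 1.502e+05, i.e. N ≥ 5.18.
N = 5 would give 0.556 m (too coarse); N = 6 gives 0.0556 m ≤ 0.37 m.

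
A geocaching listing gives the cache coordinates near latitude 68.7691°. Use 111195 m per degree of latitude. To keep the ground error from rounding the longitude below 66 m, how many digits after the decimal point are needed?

At 68.7691° one degree of longitude covers 111195 × cos 68.7691° ≈ 111195 × 0.3621 ≈ 40266.7 m.
With N decimal places the half-ulp bound is 0.5·10⁻ᴺ°, or 0.5·10⁻ᴺ × 40266.7 m on the ground.
Setting 20133.4 × 10⁻ᴺ ≤ 66 gives 10ᴺ ≥ 305.1, i.e. N ≥ 2.48.
N = 2 would give 201 m (too coarse); N = 3 gives 20.1 m ≤ 66 m.

3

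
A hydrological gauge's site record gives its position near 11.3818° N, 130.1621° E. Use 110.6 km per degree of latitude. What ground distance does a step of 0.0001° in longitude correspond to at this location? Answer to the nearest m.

At 11.3818° a degree of longitude is 110600 × cos 11.3818° ≈ 108425 m, so 0.0001° corresponds to 10.8425 m.

11 m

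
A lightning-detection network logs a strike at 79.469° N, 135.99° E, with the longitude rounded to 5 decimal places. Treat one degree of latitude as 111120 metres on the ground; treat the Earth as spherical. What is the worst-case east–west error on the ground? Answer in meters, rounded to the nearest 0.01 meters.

Rounding to 5 decimal places leaves the longitude within ±5e-06° of the true value.
One degree of longitude at 79.469° is 111120 × cos 79.469° ≈ 111120 × 0.1828 = 20309.1 m.
Maximum E–W displacement: 5e-06 × 20309.1 = 0.101546 m.

0.10 meters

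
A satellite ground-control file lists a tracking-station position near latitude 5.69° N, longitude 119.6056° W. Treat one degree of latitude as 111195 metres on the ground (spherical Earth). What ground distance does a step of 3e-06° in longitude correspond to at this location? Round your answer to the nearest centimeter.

3e-06° of longitude at 5.69° is 3e-06 × 111195 × cos 5.69° ≈ 3e-06 × 110647 = 0.331941 m.
That is 0.331941 m = 33.194 cm.

33 centimeters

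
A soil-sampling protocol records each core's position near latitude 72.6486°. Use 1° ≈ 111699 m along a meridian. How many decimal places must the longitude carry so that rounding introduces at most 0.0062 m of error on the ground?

At 72.6486° one degree of longitude covers 111699 × cos 72.6486° ≈ 111699 × 0.2982 ≈ 33312.1 m.
Rounding to N decimal places gives at most 0.5 × 10⁻ᴺ degrees of error, i.e. 0.5 × 10⁻ᴺ × 33312.1 m.
Setting 16656.1 × 10⁻ᴺ ≤ 0.0062 gives 10ᴺ ≥ 2.686e+06, i.e. N ≥ 6.43.
So 7 decimal places suffice (0.00167 m); 6 would allow up to 0.0167 m.

7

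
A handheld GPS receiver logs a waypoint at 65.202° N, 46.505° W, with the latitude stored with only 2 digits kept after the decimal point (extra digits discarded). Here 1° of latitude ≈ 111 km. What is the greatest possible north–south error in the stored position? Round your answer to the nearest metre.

1110 metres

Truncating at 2 decimal places can drop up to a full unit in the last place, so the latitude may be off by as much as 0.01°.
So the N–S error is at most 0.01 × 111000 = 1110 m.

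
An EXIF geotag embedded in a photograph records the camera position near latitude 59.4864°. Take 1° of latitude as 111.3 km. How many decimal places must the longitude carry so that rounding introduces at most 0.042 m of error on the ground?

6

At 59.4864° one degree of longitude covers 111300 × cos 59.4864° ≈ 111300 × 0.5077 ≈ 56511.8 m.
With N decimal places the half-ulp bound is 0.5·10⁻ᴺ°, or 0.5·10⁻ᴺ × 56511.8 m on the ground.
Setting 28255.9 × 10⁻ᴺ ≤ 0.042 gives 10ᴺ ≥ 6.728e+05, i.e. N ≥ 5.83.
N = 5 would give 0.283 m (too coarse); N = 6 gives 0.0283 m ≤ 0.042 m.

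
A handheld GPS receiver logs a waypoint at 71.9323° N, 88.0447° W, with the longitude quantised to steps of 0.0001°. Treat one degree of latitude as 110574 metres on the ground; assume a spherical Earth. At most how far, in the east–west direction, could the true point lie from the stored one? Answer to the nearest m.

With a 0.0001° grid the true value lies within half a step, ±0.0001°/2 = ±5e-05°, of the stored one.
At latitude 71.9323° a degree of longitude spans 110574 m × cos 71.9323° = 110574 × 0.3101 ≈ 34293.5 m.
So at most 5e-05° × 34293.5 ≈ 1.71467 m east–west.

2 m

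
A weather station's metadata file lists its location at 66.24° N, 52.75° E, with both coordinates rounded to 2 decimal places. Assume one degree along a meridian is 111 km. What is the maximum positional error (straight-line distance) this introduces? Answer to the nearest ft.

1963 ft

Rounding to 2 decimal places leaves each coordinate within ±0.005° of the true value.
N–S: 0.005° × 111000 m/° = 555 m.
East–west component at 66.24°: 0.005° × 111000 × cos 66.24° ≈ 0.005 × 44722.6 ≈ 223.613 m.
Worst case both components are at the extreme and orthogonal: √(555² + 223.613²) ≈ 598.354 m.
Converting: 598.354 m × 3.2808 ft/m ≈ 1963.1 ft.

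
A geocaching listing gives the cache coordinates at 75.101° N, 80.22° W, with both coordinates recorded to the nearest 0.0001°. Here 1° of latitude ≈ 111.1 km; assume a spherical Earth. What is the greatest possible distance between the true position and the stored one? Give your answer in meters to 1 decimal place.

5.7 meters

Rounding to 4 decimal places leaves each coordinate within ±5e-05° of the true value.
North–south component: 5e-05° × 111100 = 5.555 m.
Longitude error → 5e-05 × 111100 × cos 75.101° = 5e-05 × 111100 × 0.2571 ≈ 1.42828 m.
Worst case both components are at the extreme and orthogonal: √(5.555² + 1.42828²) ≈ 5.73568 m.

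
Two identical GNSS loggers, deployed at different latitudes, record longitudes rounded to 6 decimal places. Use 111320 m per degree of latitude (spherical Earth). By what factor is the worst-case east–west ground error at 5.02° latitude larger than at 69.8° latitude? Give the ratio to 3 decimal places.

2.885

Rounding to 6 decimal places leaves the longitude within ±5e-07° of the true value.
Error at 5.02° = 5e-07° × 111320 × cos 5.02° ≈ 0.05566 × 0.9962 = 0.055447 m.
Error at 69.8° = 5e-07° × 111320 × cos 69.8° ≈ 0.05566 × 0.3453 = 0.019219 m.
Ratio: 0.055447 / 0.019219 = cos 5.02° / cos 69.8° ≈ 2.8849.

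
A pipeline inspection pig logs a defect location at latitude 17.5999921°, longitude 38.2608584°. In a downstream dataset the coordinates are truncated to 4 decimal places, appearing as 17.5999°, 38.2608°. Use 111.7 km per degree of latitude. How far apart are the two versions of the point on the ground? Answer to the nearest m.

12 m

Δlat = 17.5999921 − 17.5999 = +0.0000921°; Δlon = 38.2608584 − 38.2608 = +0.0000584°.
North–south shift: 0.0000921 × 111700 = 10.2876 m.
East–west at this latitude: 0.0000584° × 111700 × cos 17.5999° ≈ 0.0000584 × 106471 = 6.21793 m.
Distance: √(10.2876² + 6.21793²) ≈ 12.0207 m.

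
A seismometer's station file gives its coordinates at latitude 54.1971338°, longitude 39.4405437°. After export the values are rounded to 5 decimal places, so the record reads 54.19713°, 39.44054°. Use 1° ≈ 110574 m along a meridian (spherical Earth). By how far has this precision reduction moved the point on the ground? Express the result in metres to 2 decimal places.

Δlat = 54.1971338 − 54.19713 = +0.0000038°; Δlon = 39.4405437 − 39.44054 = +0.0000037°.
North–south shift: 0.0000038 × 110574 = 0.420181 m.
E–W at 54.1971°: 0.0000037° × 110574 × cos 54.1971° = 0.0000037 × 110574 × 0.5850 ≈ 0.239337 m.
Hypotenuse of the two orthogonal shifts: √(0.420181² + 0.239337²) = 0.483564 m.

0.48 metres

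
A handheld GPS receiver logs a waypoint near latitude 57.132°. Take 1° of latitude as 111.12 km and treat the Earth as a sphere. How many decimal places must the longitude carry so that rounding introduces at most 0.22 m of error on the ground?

6 decimal places

At 57.132° one degree of longitude covers 111120 × cos 57.132° ≈ 111120 × 0.5427 ≈ 60305.4 m.
Rounding to N decimal places gives at most 0.5 × 10⁻ᴺ degrees of error, i.e. 0.5 × 10⁻ᴺ × 60305.4 m.
Setting 30152.7 × 10⁻ᴺ ≤ 0.22 gives 10ᴺ ≥ 1.371e+05, i.e. N ≥ 5.14.
At 5 places the error can reach 0.302 m, but 6 places keeps it to 0.0302 m.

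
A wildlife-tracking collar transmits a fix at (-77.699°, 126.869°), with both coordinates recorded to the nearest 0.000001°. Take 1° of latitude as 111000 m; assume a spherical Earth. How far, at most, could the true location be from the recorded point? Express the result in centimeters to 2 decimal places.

Rounding to 6 decimal places leaves each coordinate within ±5e-07° of the true value.
Latitude error → 5e-07 × 111000 = 0.0555 m along the meridian.
E–W at 77.699°: 5e-07° × 111000 × cos 77.699° = 5e-07 × 111000 × 0.2130 ≈ 0.0118241 m.
Combining orthogonally: (0.0555² + 0.0118241²)^½ ≈ 0.0567456 m.
That is 0.0567456 m = 5.6746 cm.

5.67 centimeters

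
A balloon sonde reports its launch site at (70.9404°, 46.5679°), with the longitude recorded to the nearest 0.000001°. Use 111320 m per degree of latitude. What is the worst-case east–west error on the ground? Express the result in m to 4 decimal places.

0.0182 m

Rounding to 6 decimal places leaves the longitude within ±5e-07° of the true value.
One degree of longitude at 70.9404° is 111320 × cos 70.9404° ≈ 111320 × 0.3266 = 36351.7 m.
So at most 5e-07° × 36351.7 ≈ 0.0181759 m east–west.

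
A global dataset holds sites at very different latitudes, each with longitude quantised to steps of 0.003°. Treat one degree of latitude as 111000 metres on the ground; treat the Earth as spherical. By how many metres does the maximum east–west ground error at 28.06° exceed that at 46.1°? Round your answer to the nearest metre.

31 metres

With a 0.003° grid the true value lies within half a step, ±0.003°/2 = ±0.0015°, of the stored one.
Error at 28.06° = 0.0015° × 111000 × cos 28.06° ≈ 166.5 × 0.8825 = 146.93 m.
Error at 46.1° = 0.0015° × 111000 × cos 46.1° ≈ 166.5 × 0.6934 = 115.45 m.
So the lower-latitude error exceeds the higher by 146.93 − 115.45 = 31.477 m.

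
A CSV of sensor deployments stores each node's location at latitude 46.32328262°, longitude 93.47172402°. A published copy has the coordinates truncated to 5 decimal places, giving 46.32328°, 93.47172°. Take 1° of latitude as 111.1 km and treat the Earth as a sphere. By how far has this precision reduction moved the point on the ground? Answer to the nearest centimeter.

Δlat = 46.32328262 − 46.32328 = +0.00000262°; Δlon = 93.47172402 − 93.47172 = +0.00000402°.
N–S: 0.00000262° × 111100 m/° = 0.291082 m.
East–west at this latitude: 0.00000402° × 111100 × cos 46.3233° ≈ 0.00000402 × 76724.4 = 0.308432 m.
Combined displacement = (0.291082² + 0.308432²)^½ ≈ 0.424098 m.
That is 0.424098 m = 42.41 cm.

42 centimeters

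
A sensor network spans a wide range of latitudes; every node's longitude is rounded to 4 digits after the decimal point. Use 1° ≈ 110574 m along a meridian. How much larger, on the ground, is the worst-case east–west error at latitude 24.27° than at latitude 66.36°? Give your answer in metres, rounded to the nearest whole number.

3 metres

Rounding to 4 decimal places leaves the longitude within ±5e-05° of the true value.
Error at 24.27° = 5e-05° × 110574 × cos 24.27° ≈ 5.5287 × 0.9116 = 5.0401 m.
Error at 66.36° = 5e-05° × 110574 × cos 66.36° ≈ 5.5287 × 0.4010 = 2.2169 m.
Difference: 5.0401 − 2.2169 = 2.8231 m.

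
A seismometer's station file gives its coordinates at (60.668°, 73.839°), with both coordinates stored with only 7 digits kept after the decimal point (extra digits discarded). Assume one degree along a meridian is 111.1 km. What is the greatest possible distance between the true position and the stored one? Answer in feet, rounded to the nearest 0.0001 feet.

0.0406 feet

Truncating at 7 decimal places can drop up to a full unit in the last place, so each coordinate may be off by as much as 1e-07°.
N–S: 1e-07° × 111100 m/° = 0.01111 m.
East–west component at 60.668°: 1e-07° × 111100 × cos 60.668° ≈ 1e-07 × 54424.5 ≈ 0.00544245 m.
The two errors are perpendicular, so the maximum displacement is √(0.01111² + 0.00544245²) ≈ 0.0123714 m.
Converting: 0.0123714 m × 3.2808 ft/m ≈ 0.040589 ft.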